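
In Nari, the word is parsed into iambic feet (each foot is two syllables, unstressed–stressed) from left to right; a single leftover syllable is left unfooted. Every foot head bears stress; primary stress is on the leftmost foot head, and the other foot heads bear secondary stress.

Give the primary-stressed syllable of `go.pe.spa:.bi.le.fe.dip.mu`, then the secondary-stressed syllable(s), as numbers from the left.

Parse left to right into iambic (σˈσ) feet: (go.ˈpe) (spa:.ˈbi) (le.ˈfe) (dip.ˈmu).
Foot heads (stressed positions): 2, 4, 6, 8.
End Rule Leftmost: primary stress on the leftmost head = syllable 2.
Secondary stress on 4, 6, 8: go.ˈpe.spa:.ˌbi.le.ˌfe.dip.ˌmu.

primary 2, secondary 4, 6, 8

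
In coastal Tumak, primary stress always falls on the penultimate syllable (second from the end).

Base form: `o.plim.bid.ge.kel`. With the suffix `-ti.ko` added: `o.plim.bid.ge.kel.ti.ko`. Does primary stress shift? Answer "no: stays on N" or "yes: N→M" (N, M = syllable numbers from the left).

yes: 4→6

Base `o.plim.bid.ge.kel` (5 syllables):
  The word has 5 syllables; the penultimate syllable (second from the end) is syllable 4 (ge).
  → primary stress on syllable 4.
Suffixed `o.plim.bid.ge.kel.ti.ko` (7 syllables):
  The word has 7 syllables; the penultimate syllable (second from the end) is syllable 6 (ti).
  → primary stress on syllable 6.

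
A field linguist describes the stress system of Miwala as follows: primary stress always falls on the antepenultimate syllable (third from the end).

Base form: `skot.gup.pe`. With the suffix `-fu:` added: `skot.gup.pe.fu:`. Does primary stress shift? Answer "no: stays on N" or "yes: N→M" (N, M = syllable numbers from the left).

yes: 1→2

Base `skot.gup.pe` (3 syllables):
  The word has 3 syllables; the antepenultimate syllable (third from the end) is syllable 1 (skot).
  → primary stress on syllable 1.
Suffixed `skot.gup.pe.fu:` (4 syllables):
  The word has 4 syllables; the antepenultimate syllable (third from the end) is syllable 2 (gup).
  → primary stress on syllable 2.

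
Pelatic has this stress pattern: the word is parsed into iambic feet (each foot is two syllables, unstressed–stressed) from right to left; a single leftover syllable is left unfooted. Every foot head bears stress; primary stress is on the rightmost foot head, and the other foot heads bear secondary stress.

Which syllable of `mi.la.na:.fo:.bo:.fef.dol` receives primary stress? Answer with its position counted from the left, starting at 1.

7

Parse right to left into iambic (σˈσ) feet: mi (la.ˈna:) (fo:.ˈbo:) (fef.ˈdol). Syllable 1 is left unfooted.
Foot heads (stressed positions): 3, 5, 7.
End Rule Rightmost: primary stress on the rightmost head = syllable 7.
Primary stress: syllable 7 → mi.la.na:.fo:.bo:.fef.ˈdol.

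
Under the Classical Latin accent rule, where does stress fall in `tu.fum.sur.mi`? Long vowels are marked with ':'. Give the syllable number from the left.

Classical Latin: stress the penult if heavy (long vowel or closed), else the antepenult.
Weights: 2 fum H, 3 sur H, 4 mi L.
The penult (syllable 3, sur) is heavy, so it takes stress.
Stress on syllable 3: tu.fum.ˈsur.mi.

3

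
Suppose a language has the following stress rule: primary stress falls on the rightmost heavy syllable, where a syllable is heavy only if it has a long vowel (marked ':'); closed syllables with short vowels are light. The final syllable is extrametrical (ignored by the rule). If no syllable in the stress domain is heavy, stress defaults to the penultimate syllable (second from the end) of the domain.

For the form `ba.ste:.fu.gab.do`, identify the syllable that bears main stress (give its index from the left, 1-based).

2

The final syllable (5, do) is extrametrical; the stress domain is syllables 1–4.
Weights: 1 ba L, 2 ste: H, 3 fu L, 4 gab L.
Heavy syllables in the domain: 2. The rightmost is syllable 2 (ste:).
Primary stress: syllable 2 → ba.ˈste:.fu.gab.do.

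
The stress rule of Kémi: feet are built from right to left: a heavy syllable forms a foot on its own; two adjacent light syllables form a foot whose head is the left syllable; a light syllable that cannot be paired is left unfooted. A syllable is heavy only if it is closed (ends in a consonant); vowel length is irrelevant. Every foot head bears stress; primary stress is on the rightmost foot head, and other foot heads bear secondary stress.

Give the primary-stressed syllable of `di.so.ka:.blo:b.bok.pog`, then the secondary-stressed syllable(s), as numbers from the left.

primary 6, secondary 2, 4, 5

Weights: 1 di L, 2 so L, 3 ka: L, 4 blo:b H, 5 bok H, 6 pog H.
Parse right to left (heavy = foot alone; LL = one foot; stranded L unfooted): di (ˈso.ka:) (ˈblo:b) (ˈbok) (ˈpog).
Foot heads: 2, 4, 5, 6.
Primary stress on the rightmost head = syllable 6.
Secondary stress on 2, 4, 5: di.ˌso.ka:.ˌblo:b.ˌbok.ˈpog.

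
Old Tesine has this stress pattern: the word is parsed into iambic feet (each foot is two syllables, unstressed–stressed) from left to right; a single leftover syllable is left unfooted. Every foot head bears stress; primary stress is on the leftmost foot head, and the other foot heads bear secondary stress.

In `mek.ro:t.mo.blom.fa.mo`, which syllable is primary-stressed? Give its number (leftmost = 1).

Parse left to right into iambic (σˈσ) feet: (mek.ˈro:t) (mo.ˈblom) (fa.ˈmo).
Foot heads (stressed positions): 2, 4, 6.
End Rule Leftmost: primary stress on the leftmost head = syllable 2.
Primary stress: syllable 2 → mek.ˈro:t.mo.blom.fa.mo.

2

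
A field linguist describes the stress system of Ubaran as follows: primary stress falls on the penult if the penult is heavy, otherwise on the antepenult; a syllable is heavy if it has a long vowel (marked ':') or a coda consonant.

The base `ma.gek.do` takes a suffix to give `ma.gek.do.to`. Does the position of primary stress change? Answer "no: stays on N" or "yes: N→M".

no: stays on 2

Base `ma.gek.do` (3 syllables):
  Weights: 1 ma L, 2 gek H, 3 do L.
  The penult (syllable 2, gek) is heavy, so it takes stress.
  → primary stress on syllable 2.
Suffixed `ma.gek.do.to` (4 syllables):
  Weights: 2 gek H, 3 do L, 4 to L.
  The penult (syllable 3, do) is light, so stress falls on the antepenult (syllable 2, gek).
  → primary stress on syllable 2.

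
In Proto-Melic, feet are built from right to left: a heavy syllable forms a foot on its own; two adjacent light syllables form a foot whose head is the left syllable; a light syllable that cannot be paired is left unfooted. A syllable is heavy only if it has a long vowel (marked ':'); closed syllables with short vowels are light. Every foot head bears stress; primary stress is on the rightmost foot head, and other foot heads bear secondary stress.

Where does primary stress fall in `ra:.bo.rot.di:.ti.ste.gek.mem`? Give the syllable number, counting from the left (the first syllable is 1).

Weights: 1 ra: H, 2 bo L, 3 rot L, 4 di: H, 5 ti L, 6 ste L, 7 gek L, 8 mem L.
Parse right to left (heavy = foot alone; LL = one foot; stranded L unfooted): (ˈra:) (ˈbo.rot) (ˈdi:) (ˈti.ste) (ˈgek.mem).
Foot heads: 1, 2, 4, 5, 7.
Primary stress on the rightmost head = syllable 7.
Primary stress: syllable 7 → ra:.bo.rot.di:.ti.ste.ˈgek.mem.

7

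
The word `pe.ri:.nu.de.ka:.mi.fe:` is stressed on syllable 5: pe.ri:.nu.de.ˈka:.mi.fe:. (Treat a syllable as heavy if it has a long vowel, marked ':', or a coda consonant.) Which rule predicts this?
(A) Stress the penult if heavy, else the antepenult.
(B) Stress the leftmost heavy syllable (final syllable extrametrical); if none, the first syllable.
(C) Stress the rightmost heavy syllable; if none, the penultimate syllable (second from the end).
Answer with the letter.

A

Rule A → syllable 5 ✓.
Rule B → syllable 2 (observed: 5).
Rule C → syllable 7 (observed: 5).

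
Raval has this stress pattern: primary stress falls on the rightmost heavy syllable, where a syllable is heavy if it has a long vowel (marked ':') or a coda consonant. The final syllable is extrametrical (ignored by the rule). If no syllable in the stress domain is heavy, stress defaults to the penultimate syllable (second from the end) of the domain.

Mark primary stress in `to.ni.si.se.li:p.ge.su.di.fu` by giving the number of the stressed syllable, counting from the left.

The final syllable (9, fu) is extrametrical; the stress domain is syllables 1–8.
Weights: 1 to L, 2 ni L, 3 si L, 4 se L, 5 li:p H, 6 ge L, 7 su L, 8 di L.
Heavy syllables in the domain: 5. The rightmost is syllable 5 (li:p).
Primary stress: syllable 5 → to.ni.si.se.ˈli:p.ge.su.di.fu.

5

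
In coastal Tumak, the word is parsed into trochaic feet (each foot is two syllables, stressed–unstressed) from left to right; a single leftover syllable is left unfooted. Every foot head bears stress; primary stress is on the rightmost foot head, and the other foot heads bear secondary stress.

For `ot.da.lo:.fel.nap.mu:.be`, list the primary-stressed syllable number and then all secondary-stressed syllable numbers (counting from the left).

Parse left to right into trochaic (ˈσσ) feet: (ˈot.da) (ˈlo:.fel) (ˈnap.mu:) be. Syllable 7 is left unfooted.
Foot heads (stressed positions): 1, 3, 5.
End Rule Rightmost: primary stress on the rightmost head = syllable 5.
Secondary stress on 1, 3: ˌot.da.ˌlo:.fel.ˈnap.mu:.be.

primary 5, secondary 1, 3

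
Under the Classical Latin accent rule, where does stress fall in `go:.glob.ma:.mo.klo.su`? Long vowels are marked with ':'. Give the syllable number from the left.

Classical Latin: stress the penult if heavy (long vowel or closed), else the antepenult.
Weights: 4 mo L, 5 klo L, 6 su L.
The penult (syllable 5, klo) is light, so stress falls on the antepenult (syllable 4, mo).
Stress on syllable 4: go:.glob.ma:.ˈmo.klo.su.

4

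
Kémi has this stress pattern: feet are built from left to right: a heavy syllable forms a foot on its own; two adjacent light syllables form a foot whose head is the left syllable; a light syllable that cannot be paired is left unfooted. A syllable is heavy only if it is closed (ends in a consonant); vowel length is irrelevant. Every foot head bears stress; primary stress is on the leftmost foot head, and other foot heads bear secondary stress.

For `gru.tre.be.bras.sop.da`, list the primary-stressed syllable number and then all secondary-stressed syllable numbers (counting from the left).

Weights: 1 gru L, 2 tre L, 3 be L, 4 bras H, 5 sop H, 6 da L.
Parse left to right (heavy = foot alone; LL = one foot; stranded L unfooted): (ˈgru.tre) be (ˈbras) (ˈsop) da.
Foot heads: 1, 4, 5.
Primary stress on the leftmost head = syllable 1.
Secondary stress on 4, 5: ˈgru.tre.be.ˌbras.ˌsop.da.

primary 1, secondary 4, 5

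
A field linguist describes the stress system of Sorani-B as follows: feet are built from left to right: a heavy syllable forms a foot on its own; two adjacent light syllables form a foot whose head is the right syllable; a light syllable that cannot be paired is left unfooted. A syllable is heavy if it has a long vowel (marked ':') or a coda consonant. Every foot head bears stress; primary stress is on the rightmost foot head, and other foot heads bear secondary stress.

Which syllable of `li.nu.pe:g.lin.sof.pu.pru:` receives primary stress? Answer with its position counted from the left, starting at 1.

7

Weights: 1 li L, 2 nu L, 3 pe:g H, 4 lin H, 5 sof H, 6 pu L, 7 pru: H.
Parse left to right (heavy = foot alone; LL = one foot; stranded L unfooted): (li.ˈnu) (ˈpe:g) (ˈlin) (ˈsof) pu (ˈpru:).
Foot heads: 2, 3, 4, 5, 7.
Primary stress on the rightmost head = syllable 7.
Primary stress: syllable 7 → li.nu.pe:g.lin.sof.pu.ˈpru:.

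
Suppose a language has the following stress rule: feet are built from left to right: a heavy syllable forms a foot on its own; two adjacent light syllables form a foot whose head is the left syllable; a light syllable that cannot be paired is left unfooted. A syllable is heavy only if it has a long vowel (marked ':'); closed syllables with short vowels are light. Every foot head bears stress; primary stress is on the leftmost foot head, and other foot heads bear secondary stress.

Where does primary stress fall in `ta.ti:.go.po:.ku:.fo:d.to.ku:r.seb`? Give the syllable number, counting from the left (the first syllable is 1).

Weights: 1 ta L, 2 ti: H, 3 go L, 4 po: H, 5 ku: H, 6 fo:d H, 7 to L, 8 ku:r H, 9 seb L.
Parse left to right (heavy = foot alone; LL = one foot; stranded L unfooted): ta (ˈti:) go (ˈpo:) (ˈku:) (ˈfo:d) to (ˈku:r) seb.
Foot heads: 2, 4, 5, 6, 8.
Primary stress on the leftmost head = syllable 2.
Primary stress: syllable 2 → ta.ˈti:.go.po:.ku:.fo:d.to.ku:r.seb.

2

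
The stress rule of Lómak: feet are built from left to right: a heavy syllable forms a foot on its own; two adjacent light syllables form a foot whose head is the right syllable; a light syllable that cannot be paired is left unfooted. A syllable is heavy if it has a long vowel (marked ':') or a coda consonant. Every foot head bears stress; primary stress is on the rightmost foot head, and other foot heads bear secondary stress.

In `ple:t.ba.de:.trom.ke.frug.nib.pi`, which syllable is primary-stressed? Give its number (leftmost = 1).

Weights: 1 ple:t H, 2 ba L, 3 de: H, 4 trom H, 5 ke L, 6 frug H, 7 nib H, 8 pi L.
Parse left to right (heavy = foot alone; LL = one foot; stranded L unfooted): (ˈple:t) ba (ˈde:) (ˈtrom) ke (ˈfrug) (ˈnib) pi.
Foot heads: 1, 3, 4, 6, 7.
Primary stress on the rightmost head = syllable 7.
Primary stress: syllable 7 → ple:t.ba.de:.trom.ke.frug.ˈnib.pi.

7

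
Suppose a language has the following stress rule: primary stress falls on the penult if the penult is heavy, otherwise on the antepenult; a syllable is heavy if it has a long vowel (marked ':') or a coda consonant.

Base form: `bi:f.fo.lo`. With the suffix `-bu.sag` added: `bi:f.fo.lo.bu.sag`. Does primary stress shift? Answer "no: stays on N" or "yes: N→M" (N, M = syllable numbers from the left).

Base `bi:f.fo.lo` (3 syllables):
  Weights: 1 bi:f H, 2 fo L, 3 lo L.
  The penult (syllable 2, fo) is light, so stress falls on the antepenult (syllable 1, bi:f).
  → primary stress on syllable 1.
Suffixed `bi:f.fo.lo.bu.sag` (5 syllables):
  Weights: 3 lo L, 4 bu L, 5 sag H.
  The penult (syllable 4, bu) is light, so stress falls on the antepenult (syllable 3, lo).
  → primary stress on syllable 3.

yes: 1→3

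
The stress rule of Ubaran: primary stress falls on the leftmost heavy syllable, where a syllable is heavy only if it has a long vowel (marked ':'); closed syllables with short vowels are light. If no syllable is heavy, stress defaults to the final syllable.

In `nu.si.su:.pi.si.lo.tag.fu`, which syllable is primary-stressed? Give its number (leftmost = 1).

3

Weights: 1 nu L, 2 si L, 3 su: H, 4 pi L, 5 si L, 6 lo L, 7 tag L, 8 fu L.
Heavy syllables in the domain: 3. The leftmost is syllable 3 (su:).
Primary stress: syllable 3 → nu.si.ˈsu:.pi.si.lo.tag.fu.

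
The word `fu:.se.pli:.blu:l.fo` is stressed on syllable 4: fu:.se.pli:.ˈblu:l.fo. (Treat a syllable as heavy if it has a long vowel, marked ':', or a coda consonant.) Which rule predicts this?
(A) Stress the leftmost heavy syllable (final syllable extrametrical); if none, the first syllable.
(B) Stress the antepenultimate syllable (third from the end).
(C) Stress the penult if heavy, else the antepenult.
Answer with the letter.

Rule A → syllable 1 (observed: 4).
Rule B → syllable 3 (observed: 4).
Rule C → syllable 4 ✓.

C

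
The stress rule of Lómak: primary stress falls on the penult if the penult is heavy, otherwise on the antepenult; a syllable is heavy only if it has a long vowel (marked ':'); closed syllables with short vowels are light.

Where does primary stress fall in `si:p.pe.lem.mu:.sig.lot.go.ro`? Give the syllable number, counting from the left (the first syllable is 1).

6

Weights: 6 lot L, 7 go L, 8 ro L.
The penult (syllable 7, go) is light, so stress falls on the antepenult (syllable 6, lot).
Primary stress: syllable 6 → si:p.pe.lem.mu:.sig.ˈlot.go.ro.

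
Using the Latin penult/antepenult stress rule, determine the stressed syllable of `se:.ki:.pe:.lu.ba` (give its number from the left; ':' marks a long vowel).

3

Classical Latin: stress the penult if heavy (long vowel or closed), else the antepenult.
Weights: 3 pe: H, 4 lu L, 5 ba L.
The penult (syllable 4, lu) is light, so stress falls on the antepenult (syllable 3, pe:).
Stress on syllable 3: se:.ki:.ˈpe:.lu.ba.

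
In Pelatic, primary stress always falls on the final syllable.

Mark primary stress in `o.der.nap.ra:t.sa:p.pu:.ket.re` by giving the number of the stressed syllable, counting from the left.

8

The word has 8 syllables; the final syllable is syllable 8 (re).
Primary stress: syllable 8 → o.der.nap.ra:t.sa:p.pu:.ket.ˈre.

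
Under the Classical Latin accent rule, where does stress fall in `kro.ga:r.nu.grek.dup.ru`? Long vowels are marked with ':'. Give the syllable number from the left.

Classical Latin: stress the penult if heavy (long vowel or closed), else the antepenult.
Weights: 4 grek H, 5 dup H, 6 ru L.
The penult (syllable 5, dup) is heavy, so it takes stress.
Stress on syllable 5: kro.ga:r.nu.grek.ˈdup.ru.

5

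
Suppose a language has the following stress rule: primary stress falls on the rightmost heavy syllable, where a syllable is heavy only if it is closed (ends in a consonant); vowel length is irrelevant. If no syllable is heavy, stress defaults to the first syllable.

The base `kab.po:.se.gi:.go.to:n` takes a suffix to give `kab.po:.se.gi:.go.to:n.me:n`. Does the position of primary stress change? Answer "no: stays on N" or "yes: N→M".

Base `kab.po:.se.gi:.go.to:n` (6 syllables):
  Weights: 1 kab H, 2 po: L, 3 se L, 4 gi: L, 5 go L, 6 to:n H.
  Heavy syllables in the domain: 1, 6. The rightmost is syllable 6 (to:n).
  → primary stress on syllable 6.
Suffixed `kab.po:.se.gi:.go.to:n.me:n` (7 syllables):
  Weights: 1 kab H, 2 po: L, 3 se L, 4 gi: L, 5 go L, 6 to:n H, 7 me:n H.
  Heavy syllables in the domain: 1, 6, 7. The rightmost is syllable 7 (me:n).
  → primary stress on syllable 7.

yes: 6→7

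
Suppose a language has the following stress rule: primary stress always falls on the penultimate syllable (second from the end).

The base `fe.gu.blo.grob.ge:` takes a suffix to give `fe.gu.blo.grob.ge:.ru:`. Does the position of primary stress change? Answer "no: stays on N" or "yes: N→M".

Base `fe.gu.blo.grob.ge:` (5 syllables):
  The word has 5 syllables; the penultimate syllable (second from the end) is syllable 4 (grob).
  → primary stress on syllable 4.
Suffixed `fe.gu.blo.grob.ge:.ru:` (6 syllables):
  The word has 6 syllables; the penultimate syllable (second from the end) is syllable 5 (ge:).
  → primary stress on syllable 5.

yes: 4→5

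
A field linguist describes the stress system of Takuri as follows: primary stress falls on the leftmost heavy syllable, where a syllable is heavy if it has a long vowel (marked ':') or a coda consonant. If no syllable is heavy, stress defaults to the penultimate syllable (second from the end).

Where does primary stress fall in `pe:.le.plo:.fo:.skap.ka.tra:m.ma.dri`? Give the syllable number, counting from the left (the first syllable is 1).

1

Weights: 1 pe: H, 2 le L, 3 plo: H, 4 fo: H, 5 skap H, 6 ka L, 7 tra:m H, 8 ma L, 9 dri L.
Heavy syllables in the domain: 1, 3, 4, 5, 7. The leftmost is syllable 1 (pe:).
Primary stress: syllable 1 → ˈpe:.le.plo:.fo:.skap.ka.tra:m.ma.dri.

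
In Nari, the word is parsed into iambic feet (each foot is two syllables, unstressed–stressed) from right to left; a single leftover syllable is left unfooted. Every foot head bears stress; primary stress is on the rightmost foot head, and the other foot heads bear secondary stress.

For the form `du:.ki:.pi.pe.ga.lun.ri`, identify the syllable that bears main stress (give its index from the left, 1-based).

Parse right to left into iambic (σˈσ) feet: du: (ki:.ˈpi) (pe.ˈga) (lun.ˈri). Syllable 1 is left unfooted.
Foot heads (stressed positions): 3, 5, 7.
End Rule Rightmost: primary stress on the rightmost head = syllable 7.
Primary stress: syllable 7 → du:.ki:.pi.pe.ga.lun.ˈri.

7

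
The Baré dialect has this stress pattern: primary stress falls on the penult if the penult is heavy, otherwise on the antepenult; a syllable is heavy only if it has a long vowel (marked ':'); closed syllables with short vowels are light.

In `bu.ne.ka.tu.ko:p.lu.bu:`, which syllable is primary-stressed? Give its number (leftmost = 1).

5

Weights: 5 ko:p H, 6 lu L, 7 bu: H.
The penult (syllable 6, lu) is light, so stress falls on the antepenult (syllable 5, ko:p).
Primary stress: syllable 5 → bu.ne.ka.tu.ˈko:p.lu.bu:.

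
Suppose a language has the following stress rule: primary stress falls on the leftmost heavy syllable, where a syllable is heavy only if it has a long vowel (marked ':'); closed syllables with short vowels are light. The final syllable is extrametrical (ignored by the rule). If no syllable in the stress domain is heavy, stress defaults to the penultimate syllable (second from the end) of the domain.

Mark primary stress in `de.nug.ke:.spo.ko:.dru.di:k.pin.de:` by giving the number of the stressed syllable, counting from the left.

3

The final syllable (9, de:) is extrametrical; the stress domain is syllables 1–8.
Weights: 1 de L, 2 nug L, 3 ke: H, 4 spo L, 5 ko: H, 6 dru L, 7 di:k H, 8 pin L.
Heavy syllables in the domain: 3, 5, 7. The leftmost is syllable 3 (ke:).
Primary stress: syllable 3 → de.nug.ˈke:.spo.ko:.dru.di:k.pin.de:.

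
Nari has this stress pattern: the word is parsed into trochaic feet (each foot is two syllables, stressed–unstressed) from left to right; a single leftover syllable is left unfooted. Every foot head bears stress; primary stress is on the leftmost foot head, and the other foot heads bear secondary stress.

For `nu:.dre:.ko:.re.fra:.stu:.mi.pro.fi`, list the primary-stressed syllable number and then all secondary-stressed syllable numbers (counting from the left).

Parse left to right into trochaic (ˈσσ) feet: (ˈnu:.dre:) (ˈko:.re) (ˈfra:.stu:) (ˈmi.pro) fi. Syllable 9 is left unfooted.
Foot heads (stressed positions): 1, 3, 5, 7.
End Rule Leftmost: primary stress on the leftmost head = syllable 1.
Secondary stress on 3, 5, 7: ˈnu:.dre:.ˌko:.re.ˌfra:.stu:.ˌmi.pro.fi.

primary 1, secondary 3, 5, 7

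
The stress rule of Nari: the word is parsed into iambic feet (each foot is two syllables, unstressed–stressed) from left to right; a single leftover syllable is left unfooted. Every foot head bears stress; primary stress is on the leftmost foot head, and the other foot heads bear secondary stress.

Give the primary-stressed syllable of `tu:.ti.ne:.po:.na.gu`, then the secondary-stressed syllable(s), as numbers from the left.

primary 2, secondary 4, 6

Parse left to right into iambic (σˈσ) feet: (tu:.ˈti) (ne:.ˈpo:) (na.ˈgu).
Foot heads (stressed positions): 2, 4, 6.
End Rule Leftmost: primary stress on the leftmost head = syllable 2.
Secondary stress on 4, 6: tu:.ˈti.ne:.ˌpo:.na.ˌgu.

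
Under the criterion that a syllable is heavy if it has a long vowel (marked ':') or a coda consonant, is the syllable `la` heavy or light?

`la`: short vowel, open (no coda). Short vowel, open → light.

light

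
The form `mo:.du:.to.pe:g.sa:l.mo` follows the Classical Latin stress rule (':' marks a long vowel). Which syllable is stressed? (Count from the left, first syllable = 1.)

Classical Latin: stress the penult if heavy (long vowel or closed), else the antepenult.
Weights: 4 pe:g H, 5 sa:l H, 6 mo L.
The penult (syllable 5, sa:l) is heavy, so it takes stress.
Stress on syllable 5: mo:.du:.to.pe:g.ˈsa:l.mo.

5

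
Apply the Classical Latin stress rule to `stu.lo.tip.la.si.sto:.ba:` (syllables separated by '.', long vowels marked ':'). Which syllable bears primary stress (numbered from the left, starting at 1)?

Classical Latin: stress the penult if heavy (long vowel or closed), else the antepenult.
Weights: 5 si L, 6 sto: H, 7 ba: H.
The penult (syllable 6, sto:) is heavy, so it takes stress.
Stress on syllable 6: stu.lo.tip.la.si.ˈsto:.ba:.

6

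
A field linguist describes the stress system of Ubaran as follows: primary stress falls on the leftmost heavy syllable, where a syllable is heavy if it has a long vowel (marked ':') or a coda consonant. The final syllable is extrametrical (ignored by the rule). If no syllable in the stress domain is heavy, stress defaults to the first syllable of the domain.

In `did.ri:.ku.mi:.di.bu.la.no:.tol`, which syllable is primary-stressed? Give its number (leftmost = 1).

The final syllable (9, tol) is extrametrical; the stress domain is syllables 1–8.
Weights: 1 did H, 2 ri: H, 3 ku L, 4 mi: H, 5 di L, 6 bu L, 7 la L, 8 no: H.
Heavy syllables in the domain: 1, 2, 4, 8. The leftmost is syllable 1 (did).
Primary stress: syllable 1 → ˈdid.ri:.ku.mi:.di.bu.la.no:.tol.

1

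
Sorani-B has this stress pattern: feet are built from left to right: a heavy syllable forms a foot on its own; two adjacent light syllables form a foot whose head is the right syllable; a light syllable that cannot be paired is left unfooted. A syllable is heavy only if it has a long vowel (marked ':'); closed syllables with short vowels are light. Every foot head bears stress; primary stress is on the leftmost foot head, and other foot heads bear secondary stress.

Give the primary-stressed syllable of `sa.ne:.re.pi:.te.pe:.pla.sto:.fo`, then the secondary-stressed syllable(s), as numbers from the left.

primary 2, secondary 4, 6, 8

Weights: 1 sa L, 2 ne: H, 3 re L, 4 pi: H, 5 te L, 6 pe: H, 7 pla L, 8 sto: H, 9 fo L.
Parse left to right (heavy = foot alone; LL = one foot; stranded L unfooted): sa (ˈne:) re (ˈpi:) te (ˈpe:) pla (ˈsto:) fo.
Foot heads: 2, 4, 6, 8.
Primary stress on the leftmost head = syllable 2.
Secondary stress on 4, 6, 8: sa.ˈne:.re.ˌpi:.te.ˌpe:.pla.ˌsto:.fo.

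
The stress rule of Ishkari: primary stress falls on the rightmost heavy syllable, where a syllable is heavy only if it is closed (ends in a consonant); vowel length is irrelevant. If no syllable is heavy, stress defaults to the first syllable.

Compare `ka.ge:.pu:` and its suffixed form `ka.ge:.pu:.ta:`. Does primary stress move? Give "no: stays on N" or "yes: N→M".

no: stays on 1

Base `ka.ge:.pu:` (3 syllables):
  Weights: 1 ka L, 2 ge: L, 3 pu: L.
  No heavy syllable in the domain; default to the first syllable = syllable 1.
  → primary stress on syllable 1.
Suffixed `ka.ge:.pu:.ta:` (4 syllables):
  Weights: 1 ka L, 2 ge: L, 3 pu: L, 4 ta: L.
  No heavy syllable in the domain; default to the first syllable = syllable 1.
  → primary stress on syllable 1.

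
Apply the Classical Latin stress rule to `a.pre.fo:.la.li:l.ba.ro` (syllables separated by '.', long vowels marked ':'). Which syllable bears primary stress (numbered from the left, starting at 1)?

Classical Latin: stress the penult if heavy (long vowel or closed), else the antepenult.
Weights: 5 li:l H, 6 ba L, 7 ro L.
The penult (syllable 6, ba) is light, so stress falls on the antepenult (syllable 5, li:l).
Stress on syllable 5: a.pre.fo:.la.ˈli:l.ba.ro.

5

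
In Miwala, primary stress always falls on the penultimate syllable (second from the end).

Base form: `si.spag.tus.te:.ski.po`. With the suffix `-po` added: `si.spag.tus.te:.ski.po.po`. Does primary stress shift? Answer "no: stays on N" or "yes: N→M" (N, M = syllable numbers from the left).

yes: 5→6

Base `si.spag.tus.te:.ski.po` (6 syllables):
  The word has 6 syllables; the penultimate syllable (second from the end) is syllable 5 (ski).
  → primary stress on syllable 5.
Suffixed `si.spag.tus.te:.ski.po.po` (7 syllables):
  The word has 7 syllables; the penultimate syllable (second from the end) is syllable 6 (po).
  → primary stress on syllable 6.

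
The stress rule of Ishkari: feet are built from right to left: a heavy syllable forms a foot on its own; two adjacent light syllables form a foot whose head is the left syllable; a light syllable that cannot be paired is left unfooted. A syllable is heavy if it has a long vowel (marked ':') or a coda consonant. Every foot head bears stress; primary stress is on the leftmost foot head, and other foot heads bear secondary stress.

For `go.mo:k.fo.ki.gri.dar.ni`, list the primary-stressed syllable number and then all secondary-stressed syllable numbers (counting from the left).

primary 2, secondary 4, 6

Weights: 1 go L, 2 mo:k H, 3 fo L, 4 ki L, 5 gri L, 6 dar H, 7 ni L.
Parse right to left (heavy = foot alone; LL = one foot; stranded L unfooted): go (ˈmo:k) fo (ˈki.gri) (ˈdar) ni.
Foot heads: 2, 4, 6.
Primary stress on the leftmost head = syllable 2.
Secondary stress on 4, 6: go.ˈmo:k.fo.ˌki.gri.ˌdar.ni.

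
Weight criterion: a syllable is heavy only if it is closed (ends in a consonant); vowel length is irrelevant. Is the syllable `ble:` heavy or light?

light

`ble:`: long vowel, open (no coda). Open (no coda) → light.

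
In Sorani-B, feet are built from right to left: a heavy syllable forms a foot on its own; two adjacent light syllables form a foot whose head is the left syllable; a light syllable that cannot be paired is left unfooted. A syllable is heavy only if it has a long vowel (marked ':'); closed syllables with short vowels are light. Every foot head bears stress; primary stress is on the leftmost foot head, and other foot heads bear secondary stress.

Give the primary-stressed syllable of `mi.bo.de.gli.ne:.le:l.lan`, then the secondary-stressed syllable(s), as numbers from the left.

primary 1, secondary 3, 5, 6

Weights: 1 mi L, 2 bo L, 3 de L, 4 gli L, 5 ne: H, 6 le:l H, 7 lan L.
Parse right to left (heavy = foot alone; LL = one foot; stranded L unfooted): (ˈmi.bo) (ˈde.gli) (ˈne:) (ˈle:l) lan.
Foot heads: 1, 3, 5, 6.
Primary stress on the leftmost head = syllable 1.
Secondary stress on 3, 5, 6: ˈmi.bo.ˌde.gli.ˌne:.ˌle:l.lan.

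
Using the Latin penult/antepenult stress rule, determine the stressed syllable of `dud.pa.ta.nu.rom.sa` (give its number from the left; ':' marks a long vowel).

Classical Latin: stress the penult if heavy (long vowel or closed), else the antepenult.
Weights: 4 nu L, 5 rom H, 6 sa L.
The penult (syllable 5, rom) is heavy, so it takes stress.
Stress on syllable 5: dud.pa.ta.nu.ˈrom.sa.

5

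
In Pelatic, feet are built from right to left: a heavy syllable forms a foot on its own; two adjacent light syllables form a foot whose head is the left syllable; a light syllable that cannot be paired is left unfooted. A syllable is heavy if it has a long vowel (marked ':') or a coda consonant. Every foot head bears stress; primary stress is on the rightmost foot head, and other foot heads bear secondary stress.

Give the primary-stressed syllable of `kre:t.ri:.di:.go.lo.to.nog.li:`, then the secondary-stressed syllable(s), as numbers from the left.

Weights: 1 kre:t H, 2 ri: H, 3 di: H, 4 go L, 5 lo L, 6 to L, 7 nog H, 8 li: H.
Parse right to left (heavy = foot alone; LL = one foot; stranded L unfooted): (ˈkre:t) (ˈri:) (ˈdi:) go (ˈlo.to) (ˈnog) (ˈli:).
Foot heads: 1, 2, 3, 5, 7, 8.
Primary stress on the rightmost head = syllable 8.
Secondary stress on 1, 2, 3, 5, 7: ˌkre:t.ˌri:.ˌdi:.go.ˌlo.to.ˌnog.ˈli:.

primary 8, secondary 1, 2, 3, 5, 7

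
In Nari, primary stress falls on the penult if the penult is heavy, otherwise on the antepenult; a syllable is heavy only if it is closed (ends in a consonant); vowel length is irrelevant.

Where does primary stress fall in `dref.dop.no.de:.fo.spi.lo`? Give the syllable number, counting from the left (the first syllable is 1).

5

Weights: 5 fo L, 6 spi L, 7 lo L.
The penult (syllable 6, spi) is light, so stress falls on the antepenult (syllable 5, fo).
Primary stress: syllable 5 → dref.dop.no.de:.ˈfo.spi.lo.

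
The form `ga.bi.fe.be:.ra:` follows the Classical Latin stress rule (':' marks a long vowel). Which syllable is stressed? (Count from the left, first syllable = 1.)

Classical Latin: stress the penult if heavy (long vowel or closed), else the antepenult.
Weights: 3 fe L, 4 be: H, 5 ra: H.
The penult (syllable 4, be:) is heavy, so it takes stress.
Stress on syllable 4: ga.bi.fe.ˈbe:.ra:.

4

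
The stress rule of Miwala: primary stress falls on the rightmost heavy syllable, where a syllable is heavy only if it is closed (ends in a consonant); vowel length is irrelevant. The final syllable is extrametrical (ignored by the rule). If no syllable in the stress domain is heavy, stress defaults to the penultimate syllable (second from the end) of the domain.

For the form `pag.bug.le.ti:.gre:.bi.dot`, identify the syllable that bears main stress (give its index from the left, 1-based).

The final syllable (7, dot) is extrametrical; the stress domain is syllables 1–6.
Weights: 1 pag H, 2 bug H, 3 le L, 4 ti: L, 5 gre: L, 6 bi L.
Heavy syllables in the domain: 1, 2. The rightmost is syllable 2 (bug).
Primary stress: syllable 2 → pag.ˈbug.le.ti:.gre:.bi.dot.

2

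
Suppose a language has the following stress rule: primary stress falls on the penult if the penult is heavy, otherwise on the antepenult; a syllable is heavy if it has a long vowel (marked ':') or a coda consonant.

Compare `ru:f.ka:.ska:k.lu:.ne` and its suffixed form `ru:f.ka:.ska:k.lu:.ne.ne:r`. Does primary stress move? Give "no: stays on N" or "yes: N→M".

no: stays on 4

Base `ru:f.ka:.ska:k.lu:.ne` (5 syllables):
  Weights: 3 ska:k H, 4 lu: H, 5 ne L.
  The penult (syllable 4, lu:) is heavy, so it takes stress.
  → primary stress on syllable 4.
Suffixed `ru:f.ka:.ska:k.lu:.ne.ne:r` (6 syllables):
  Weights: 4 lu: H, 5 ne L, 6 ne:r H.
  The penult (syllable 5, ne) is light, so stress falls on the antepenult (syllable 4, lu:).
  → primary stress on syllable 4.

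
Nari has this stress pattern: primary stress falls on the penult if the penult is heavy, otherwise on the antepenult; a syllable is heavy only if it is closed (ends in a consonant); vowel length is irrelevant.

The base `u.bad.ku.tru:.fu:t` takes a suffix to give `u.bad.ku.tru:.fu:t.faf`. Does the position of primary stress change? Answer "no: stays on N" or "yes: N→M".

yes: 3→5

Base `u.bad.ku.tru:.fu:t` (5 syllables):
  Weights: 3 ku L, 4 tru: L, 5 fu:t H.
  The penult (syllable 4, tru:) is light, so stress falls on the antepenult (syllable 3, ku).
  → primary stress on syllable 3.
Suffixed `u.bad.ku.tru:.fu:t.faf` (6 syllables):
  Weights: 4 tru: L, 5 fu:t H, 6 faf H.
  The penult (syllable 5, fu:t) is heavy, so it takes stress.
  → primary stress on syllable 5.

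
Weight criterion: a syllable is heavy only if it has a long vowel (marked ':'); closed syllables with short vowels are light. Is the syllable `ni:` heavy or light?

heavy

`ni:`: long vowel, open (no coda). Long vowel → heavy.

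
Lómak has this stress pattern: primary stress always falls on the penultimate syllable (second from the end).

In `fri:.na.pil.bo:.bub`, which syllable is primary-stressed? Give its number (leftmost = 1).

4

The word has 5 syllables; the penultimate syllable (second from the end) is syllable 4 (bo:).
Primary stress: syllable 4 → fri:.na.pil.ˈbo:.bub.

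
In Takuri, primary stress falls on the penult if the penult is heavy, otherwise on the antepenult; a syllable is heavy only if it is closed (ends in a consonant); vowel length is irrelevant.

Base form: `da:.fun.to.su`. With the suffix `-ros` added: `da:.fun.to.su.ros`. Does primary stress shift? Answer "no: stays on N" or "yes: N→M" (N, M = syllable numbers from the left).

Base `da:.fun.to.su` (4 syllables):
  Weights: 2 fun H, 3 to L, 4 su L.
  The penult (syllable 3, to) is light, so stress falls on the antepenult (syllable 2, fun).
  → primary stress on syllable 2.
Suffixed `da:.fun.to.su.ros` (5 syllables):
  Weights: 3 to L, 4 su L, 5 ros H.
  The penult (syllable 4, su) is light, so stress falls on the antepenult (syllable 3, to).
  → primary stress on syllable 3.

yes: 2→3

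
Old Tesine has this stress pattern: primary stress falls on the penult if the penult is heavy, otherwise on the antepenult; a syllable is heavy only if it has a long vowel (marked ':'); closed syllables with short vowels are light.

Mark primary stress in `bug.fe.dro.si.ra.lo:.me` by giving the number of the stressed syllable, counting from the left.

Weights: 5 ra L, 6 lo: H, 7 me L.
The penult (syllable 6, lo:) is heavy, so it takes stress.
Primary stress: syllable 6 → bug.fe.dro.si.ra.ˈlo:.me.

6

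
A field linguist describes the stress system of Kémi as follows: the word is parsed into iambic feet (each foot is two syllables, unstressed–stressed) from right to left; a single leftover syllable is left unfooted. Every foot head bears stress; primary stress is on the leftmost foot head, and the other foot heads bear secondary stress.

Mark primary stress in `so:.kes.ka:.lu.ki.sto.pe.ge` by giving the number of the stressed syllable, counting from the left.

Parse right to left into iambic (σˈσ) feet: (so:.ˈkes) (ka:.ˈlu) (ki.ˈsto) (pe.ˈge).
Foot heads (stressed positions): 2, 4, 6, 8.
End Rule Leftmost: primary stress on the leftmost head = syllable 2.
Primary stress: syllable 2 → so:.ˈkes.ka:.lu.ki.sto.pe.ge.

2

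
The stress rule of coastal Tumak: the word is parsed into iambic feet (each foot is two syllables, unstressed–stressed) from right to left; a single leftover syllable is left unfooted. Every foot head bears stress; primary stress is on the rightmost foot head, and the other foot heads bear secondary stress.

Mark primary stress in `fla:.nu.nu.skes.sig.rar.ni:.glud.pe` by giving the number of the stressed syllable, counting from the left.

Parse right to left into iambic (σˈσ) feet: fla: (nu.ˈnu) (skes.ˈsig) (rar.ˈni:) (glud.ˈpe). Syllable 1 is left unfooted.
Foot heads (stressed positions): 3, 5, 7, 9.
End Rule Rightmost: primary stress on the rightmost head = syllable 9.
Primary stress: syllable 9 → fla:.nu.nu.skes.sig.rar.ni:.glud.ˈpe.

9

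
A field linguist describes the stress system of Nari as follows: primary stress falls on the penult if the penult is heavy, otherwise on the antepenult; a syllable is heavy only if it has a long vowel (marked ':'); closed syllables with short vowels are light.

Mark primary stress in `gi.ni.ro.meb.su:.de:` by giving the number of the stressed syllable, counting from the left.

Weights: 4 meb L, 5 su: H, 6 de: H.
The penult (syllable 5, su:) is heavy, so it takes stress.
Primary stress: syllable 5 → gi.ni.ro.meb.ˈsu:.de:.

5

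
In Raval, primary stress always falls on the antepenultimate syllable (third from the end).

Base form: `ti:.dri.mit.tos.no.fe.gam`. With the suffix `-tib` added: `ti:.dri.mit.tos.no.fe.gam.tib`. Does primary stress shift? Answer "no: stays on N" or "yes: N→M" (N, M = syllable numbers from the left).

yes: 5→6

Base `ti:.dri.mit.tos.no.fe.gam` (7 syllables):
  The word has 7 syllables; the antepenultimate syllable (third from the end) is syllable 5 (no).
  → primary stress on syllable 5.
Suffixed `ti:.dri.mit.tos.no.fe.gam.tib` (8 syllables):
  The word has 8 syllables; the antepenultimate syllable (third from the end) is syllable 6 (fe).
  → primary stress on syllable 6.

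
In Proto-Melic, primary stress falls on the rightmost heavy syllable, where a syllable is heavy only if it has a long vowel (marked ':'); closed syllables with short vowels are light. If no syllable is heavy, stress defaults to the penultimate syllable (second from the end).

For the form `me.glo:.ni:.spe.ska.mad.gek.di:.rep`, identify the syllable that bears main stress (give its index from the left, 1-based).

8

Weights: 1 me L, 2 glo: H, 3 ni: H, 4 spe L, 5 ska L, 6 mad L, 7 gek L, 8 di: H, 9 rep L.
Heavy syllables in the domain: 2, 3, 8. The rightmost is syllable 8 (di:).
Primary stress: syllable 8 → me.glo:.ni:.spe.ska.mad.gek.ˈdi:.rep.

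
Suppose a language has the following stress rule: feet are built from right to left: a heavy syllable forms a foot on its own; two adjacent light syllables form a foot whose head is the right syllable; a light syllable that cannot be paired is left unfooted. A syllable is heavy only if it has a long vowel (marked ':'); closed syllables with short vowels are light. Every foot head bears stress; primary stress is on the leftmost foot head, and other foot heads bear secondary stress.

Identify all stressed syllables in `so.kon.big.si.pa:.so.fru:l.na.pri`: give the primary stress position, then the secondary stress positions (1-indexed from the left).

primary 2, secondary 4, 5, 7, 9

Weights: 1 so L, 2 kon L, 3 big L, 4 si L, 5 pa: H, 6 so L, 7 fru:l H, 8 na L, 9 pri L.
Parse right to left (heavy = foot alone; LL = one foot; stranded L unfooted): (so.ˈkon) (big.ˈsi) (ˈpa:) so (ˈfru:l) (na.ˈpri).
Foot heads: 2, 4, 5, 7, 9.
Primary stress on the leftmost head = syllable 2.
Secondary stress on 4, 5, 7, 9: so.ˈkon.big.ˌsi.ˌpa:.so.ˌfru:l.na.ˌpri.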